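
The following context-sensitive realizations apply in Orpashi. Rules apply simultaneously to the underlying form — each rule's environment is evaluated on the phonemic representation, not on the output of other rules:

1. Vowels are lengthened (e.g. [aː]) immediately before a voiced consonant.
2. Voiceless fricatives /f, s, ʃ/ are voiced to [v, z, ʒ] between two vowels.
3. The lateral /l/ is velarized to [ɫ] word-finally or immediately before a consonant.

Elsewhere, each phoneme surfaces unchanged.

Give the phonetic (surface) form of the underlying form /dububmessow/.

/u/ — between /d/ and /b/, before a voiced consonant — surfaces as [uː] (rule 1).
/u/ — between /b/ and /b/, before a voiced consonant — surfaces as [uː] (rule 1).
/e/ — between /m/ and /s/; rule 1 does not apply here → [e].
/s/ (between /e/ and /s/) is in the target of rule 2 but the environment (between two vowels) is not met → [s].
/s/ (between /s/ and /o/) fails the environment for rule 2, so it stays [s].
Rule 1 applies to /o/ (between /s/ and /w/: before a voiced consonant) → [oː].

[duːbuːbmessoːw]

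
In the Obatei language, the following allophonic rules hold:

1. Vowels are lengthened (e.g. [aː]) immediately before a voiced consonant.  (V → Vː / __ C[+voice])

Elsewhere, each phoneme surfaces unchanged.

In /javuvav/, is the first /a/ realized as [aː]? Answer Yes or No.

/a/ (between /j/ and /v/): before a voiced consonant, so rule 1 applies → [aː].
The actual realization is [aː], which matches [aː].

Yes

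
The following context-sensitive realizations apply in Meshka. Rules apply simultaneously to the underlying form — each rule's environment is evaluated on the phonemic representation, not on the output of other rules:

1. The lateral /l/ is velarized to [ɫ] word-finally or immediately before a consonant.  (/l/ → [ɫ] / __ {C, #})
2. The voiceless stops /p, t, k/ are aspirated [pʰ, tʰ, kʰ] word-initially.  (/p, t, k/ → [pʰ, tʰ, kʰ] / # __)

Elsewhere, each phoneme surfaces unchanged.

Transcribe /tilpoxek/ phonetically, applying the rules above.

/t/ (word-initial): word-initially, so rule 2 applies → [tʰ].
/i/ stays [i].
/l/ — between /i/ and /p/, word-finally or immediately before a consonant — surfaces as [ɫ] (rule 1).
/p/ — between /l/ and /o/; rule 2 does not apply here → [p].
/o/ stays [o].
/x/ stays [x].
/e/ — not in any rule's target class → [e].
/k/ — word-final; rule 2 does not apply here → [k].

[tʰiɫpoxek]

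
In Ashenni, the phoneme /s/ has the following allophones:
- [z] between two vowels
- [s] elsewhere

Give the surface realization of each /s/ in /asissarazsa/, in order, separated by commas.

[z], [s], [s], [s]

Occurrence 1 (position 2): between two vowels → [z].
Occurrence 2 (position 4): no conditioning environment matches → elsewhere allophone [s].
Occurrence 3 (position 5): no conditioning environment matches → elsewhere allophone [s].
Occurrence 4 (position 10): no conditioning environment matches → elsewhere allophone [s].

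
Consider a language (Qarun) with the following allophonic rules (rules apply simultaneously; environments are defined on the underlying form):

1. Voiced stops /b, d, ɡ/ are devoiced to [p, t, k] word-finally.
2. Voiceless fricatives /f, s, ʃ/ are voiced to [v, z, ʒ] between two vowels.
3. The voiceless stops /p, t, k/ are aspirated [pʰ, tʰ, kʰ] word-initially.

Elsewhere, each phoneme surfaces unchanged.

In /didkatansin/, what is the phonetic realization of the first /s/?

/s/ — between /n/ and /i/; rule 2 does not apply here → [s].

[s]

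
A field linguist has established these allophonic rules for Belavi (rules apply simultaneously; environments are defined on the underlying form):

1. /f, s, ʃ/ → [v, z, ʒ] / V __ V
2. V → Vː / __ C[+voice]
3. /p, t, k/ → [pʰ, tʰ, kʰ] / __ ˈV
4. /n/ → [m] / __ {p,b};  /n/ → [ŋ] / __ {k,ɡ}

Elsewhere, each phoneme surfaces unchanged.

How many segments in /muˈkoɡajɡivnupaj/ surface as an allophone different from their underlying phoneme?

Segments that undergo a rule: /k/ → [kʰ] (rule 3); /o/ → [oː] (rule 2); /a/ → [aː] (rule 2); /i/ → [iː] (rule 2); /a/ → [aː] (rule 2).
All other segments surface unchanged.

5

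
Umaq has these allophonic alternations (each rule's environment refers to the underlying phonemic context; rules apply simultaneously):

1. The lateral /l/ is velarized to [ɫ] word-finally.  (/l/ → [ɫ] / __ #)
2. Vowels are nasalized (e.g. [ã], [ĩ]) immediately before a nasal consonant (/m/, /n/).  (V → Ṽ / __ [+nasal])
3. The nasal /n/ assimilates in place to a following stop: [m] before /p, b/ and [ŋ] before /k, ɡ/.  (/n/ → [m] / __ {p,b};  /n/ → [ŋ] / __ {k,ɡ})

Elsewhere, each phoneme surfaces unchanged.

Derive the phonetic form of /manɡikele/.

/m/ (word-initial): no rule targets it → [m].
/a/ meets the environment for rule 2 (before a nasal consonant) → [ã].
/n/ meets the environment for rule 3 (before a labial or velar stop) → [ŋ].
/ɡ/ (between /n/ and /i/) is unaffected → [ɡ].
/i/ (between /ɡ/ and /k/): rule 2 targets it, but not before a nasal consonant → unchanged [i].
/k/ (between /i/ and /e/) is unaffected → [k].
/e/ (between /k/ and /l/) fails the environment for rule 2, so it stays [e].
/l/ (between /e/ and /e/) fails the environment for rule 1, so it stays [l].
/e/ — word-final; rule 2 does not apply here → [e].

[mãŋɡikele]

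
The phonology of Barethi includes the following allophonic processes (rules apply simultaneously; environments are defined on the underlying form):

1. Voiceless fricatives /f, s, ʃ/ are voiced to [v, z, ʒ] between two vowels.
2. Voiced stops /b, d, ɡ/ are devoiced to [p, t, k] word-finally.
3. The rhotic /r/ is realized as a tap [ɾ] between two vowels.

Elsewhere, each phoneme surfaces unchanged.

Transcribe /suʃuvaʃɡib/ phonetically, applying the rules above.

/s/ — word-initial; rule 1 does not apply here → [s].
/u/ stays [u].
/ʃ/ meets the environment for rule 1 (between two vowels) → [ʒ].
/u/ stays [u].
/v/ (between /u/ and /a/) is unaffected → [v].
/a/ (between /v/ and /ʃ/): no rule targets it → [a].
/ʃ/ (between /a/ and /ɡ/) is in the target of rule 1 but the environment (between two vowels) is not met → [ʃ].
/ɡ/ — between /ʃ/ and /i/; rule 2 does not apply here → [ɡ].
/i/ — not in any rule's target class → [i].
Rule 2 applies to /b/ (word-final: word-finally) → [p].

[suʒuvaʃɡip]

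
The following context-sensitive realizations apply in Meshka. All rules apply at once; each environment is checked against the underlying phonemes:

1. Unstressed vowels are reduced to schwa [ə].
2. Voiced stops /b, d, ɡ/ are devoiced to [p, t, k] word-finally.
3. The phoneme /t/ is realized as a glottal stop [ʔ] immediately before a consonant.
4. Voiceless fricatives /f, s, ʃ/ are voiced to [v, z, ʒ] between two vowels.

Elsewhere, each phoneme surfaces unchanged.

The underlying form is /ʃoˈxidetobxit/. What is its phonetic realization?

[ʃəˈxidətəbxət]

/ʃ/ — word-initial; rule 4 does not apply here → [ʃ].
/o/ (between /ʃ/ and /x/) occurs in an unstressed syllable → [ə] by rule 1.
/i/ (between /x/ and /d/) fails the environment for rule 1, so it stays [i].
/d/ (between /i/ and /e/): rule 2 targets it, but not word-finally → unchanged [d].
/e/ (between /d/ and /t/): in an unstressed syllable, so rule 1 applies → [ə].
/t/ (between /e/ and /o/): rule 3 targets it, but not immediately before a consonant → unchanged [t].
/o/ — between /t/ and /b/, in an unstressed syllable — surfaces as [ə] (rule 1).
/b/ — between /o/ and /x/; rule 2 does not apply here → [b].
/i/ (between /x/ and /t/) occurs in an unstressed syllable → [ə] by rule 1.
/t/ (word-final) fails the environment for rule 3, so it stays [t].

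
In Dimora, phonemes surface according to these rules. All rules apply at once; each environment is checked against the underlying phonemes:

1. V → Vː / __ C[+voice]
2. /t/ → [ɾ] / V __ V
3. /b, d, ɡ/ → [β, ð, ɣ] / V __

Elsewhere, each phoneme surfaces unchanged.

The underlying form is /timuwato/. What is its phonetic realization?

[tiːmuːwaɾo]

/t/ — word-initial; rule 2 does not apply here → [t].
Rule 1 applies to /i/ (between /t/ and /m/: before a voiced consonant) → [iː].
/m/ (between /i/ and /u/): no rule targets it → [m].
/u/ (between /m/ and /w/) occurs before a voiced consonant → [uː] by rule 1.
/w/ stays [w].
/a/ (between /w/ and /t/) fails the environment for rule 1, so it stays [a].
/t/ (between /a/ and /o/) occurs between two vowels → [ɾ] by rule 2.
/o/ (word-final) fails the environment for rule 1, so it stays [o].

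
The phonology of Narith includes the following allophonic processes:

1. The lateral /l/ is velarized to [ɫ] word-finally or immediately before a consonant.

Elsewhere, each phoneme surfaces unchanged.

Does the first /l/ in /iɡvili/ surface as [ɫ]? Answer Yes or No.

No

/l/ (between /i/ and /i/): rule 1 targets it, but not word-finally or immediately before a consonant → unchanged [l].
The actual realization is [l], not [ɫ].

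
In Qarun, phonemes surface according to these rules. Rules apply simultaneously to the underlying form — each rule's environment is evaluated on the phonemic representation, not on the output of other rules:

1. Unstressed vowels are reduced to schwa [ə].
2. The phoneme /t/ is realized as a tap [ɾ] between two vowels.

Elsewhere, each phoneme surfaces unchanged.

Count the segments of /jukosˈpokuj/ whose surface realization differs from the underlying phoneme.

Segments that undergo a rule: /u/ → [ə] (rule 1); /o/ → [ə] (rule 1); /u/ → [ə] (rule 1).
All other segments surface unchanged.

3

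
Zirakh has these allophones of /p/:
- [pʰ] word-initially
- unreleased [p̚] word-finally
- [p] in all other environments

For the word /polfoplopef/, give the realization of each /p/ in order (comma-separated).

[pʰ], [p], [p]

Occurrence 1 (position 1): word-initially → [pʰ].
Occurrence 2 (position 6): no conditioning environment matches → elsewhere allophone [p].
Occurrence 3 (position 9): no conditioning environment matches → elsewhere allophone [p].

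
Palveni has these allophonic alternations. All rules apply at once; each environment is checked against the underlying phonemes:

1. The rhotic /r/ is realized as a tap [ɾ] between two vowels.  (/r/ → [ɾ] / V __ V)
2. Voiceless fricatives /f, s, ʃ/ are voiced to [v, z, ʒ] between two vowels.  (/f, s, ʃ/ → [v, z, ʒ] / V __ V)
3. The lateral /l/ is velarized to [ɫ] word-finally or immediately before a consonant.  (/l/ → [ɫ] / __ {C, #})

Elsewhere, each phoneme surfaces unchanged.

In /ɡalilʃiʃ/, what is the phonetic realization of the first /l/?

/l/ — between /a/ and /i/; rule 3 does not apply here → [l].

[l]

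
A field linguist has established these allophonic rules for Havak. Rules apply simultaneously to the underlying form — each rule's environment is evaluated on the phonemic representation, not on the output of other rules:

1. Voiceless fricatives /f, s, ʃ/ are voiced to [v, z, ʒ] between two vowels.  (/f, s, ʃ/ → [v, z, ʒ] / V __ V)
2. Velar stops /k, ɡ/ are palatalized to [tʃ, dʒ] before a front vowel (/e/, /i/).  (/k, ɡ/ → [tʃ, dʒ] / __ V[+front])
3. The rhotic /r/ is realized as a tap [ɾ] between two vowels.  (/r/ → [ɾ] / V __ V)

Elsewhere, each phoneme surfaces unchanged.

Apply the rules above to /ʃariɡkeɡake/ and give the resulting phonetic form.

/ʃ/ (word-initial): rule 1 targets it, but not between two vowels → unchanged [ʃ].
/r/ (between /a/ and /i/): between two vowels, so rule 3 applies → [ɾ].
/ɡ/ (between /i/ and /k/): rule 2 targets it, but not before a front vowel → unchanged [ɡ].
/k/ (between /ɡ/ and /e/) occurs before a front vowel → [tʃ] by rule 2.
/ɡ/ (between /e/ and /a/): rule 2 targets it, but not before a front vowel → unchanged [ɡ].
/k/ (between /a/ and /e/): before a front vowel, so rule 2 applies → [tʃ].

[ʃaɾiɡtʃeɡatʃe]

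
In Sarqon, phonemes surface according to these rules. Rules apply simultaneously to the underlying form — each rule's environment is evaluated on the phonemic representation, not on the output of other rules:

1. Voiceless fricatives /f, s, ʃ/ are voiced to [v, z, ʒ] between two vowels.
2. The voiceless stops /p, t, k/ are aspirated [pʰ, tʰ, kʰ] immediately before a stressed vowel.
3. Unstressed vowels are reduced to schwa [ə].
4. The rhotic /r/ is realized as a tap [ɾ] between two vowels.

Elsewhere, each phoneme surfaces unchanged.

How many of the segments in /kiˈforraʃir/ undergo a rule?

Segments that undergo a rule: /i/ → [ə] (rule 3); /f/ → [v] (rule 1); /a/ → [ə] (rule 3); /ʃ/ → [ʒ] (rule 1); /i/ → [ə] (rule 3).
All other segments surface unchanged.

5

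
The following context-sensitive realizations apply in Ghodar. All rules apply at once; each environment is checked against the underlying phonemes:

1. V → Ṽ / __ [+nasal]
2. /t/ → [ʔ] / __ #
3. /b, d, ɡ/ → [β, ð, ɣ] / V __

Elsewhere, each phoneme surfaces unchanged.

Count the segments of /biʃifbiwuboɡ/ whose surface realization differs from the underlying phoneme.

Segments that undergo a rule: /b/ → [β] (rule 3); /ɡ/ → [ɣ] (rule 3).
All other segments surface unchanged.

2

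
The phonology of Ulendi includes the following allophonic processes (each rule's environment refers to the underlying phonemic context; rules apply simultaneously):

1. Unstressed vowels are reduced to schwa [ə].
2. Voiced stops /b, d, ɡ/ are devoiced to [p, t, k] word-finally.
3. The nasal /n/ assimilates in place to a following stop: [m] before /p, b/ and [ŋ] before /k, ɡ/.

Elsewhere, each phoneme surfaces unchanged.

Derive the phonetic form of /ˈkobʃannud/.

/k/ stays [k].
/o/ — between /k/ and /b/; rule 1 does not apply here → [o].
/b/ (between /o/ and /ʃ/) fails the environment for rule 2, so it stays [b].
/ʃ/ (between /b/ and /a/) is unaffected → [ʃ].
/a/ (between /ʃ/ and /n/): in an unstressed syllable, so rule 1 applies → [ə].
/n/ — between /a/ and /n/; rule 3 does not apply here → [n].
/n/ (between /n/ and /u/): rule 3 targets it, but not before a labial or velar stop → unchanged [n].
/u/ (between /n/ and /d/): in an unstressed syllable, so rule 1 applies → [ə].
Rule 2 applies to /d/ (word-final: word-finally) → [t].

[ˈkobʃənnət]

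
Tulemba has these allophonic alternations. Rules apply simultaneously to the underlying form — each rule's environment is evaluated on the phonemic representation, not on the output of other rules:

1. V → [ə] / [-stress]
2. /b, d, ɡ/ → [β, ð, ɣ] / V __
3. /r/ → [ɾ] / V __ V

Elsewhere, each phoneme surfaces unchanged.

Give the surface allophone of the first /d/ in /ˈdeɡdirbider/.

/d/ (word-initial) is in the target of rule 2 but the environment (immediately after a vowel) is not met → [d].

[d]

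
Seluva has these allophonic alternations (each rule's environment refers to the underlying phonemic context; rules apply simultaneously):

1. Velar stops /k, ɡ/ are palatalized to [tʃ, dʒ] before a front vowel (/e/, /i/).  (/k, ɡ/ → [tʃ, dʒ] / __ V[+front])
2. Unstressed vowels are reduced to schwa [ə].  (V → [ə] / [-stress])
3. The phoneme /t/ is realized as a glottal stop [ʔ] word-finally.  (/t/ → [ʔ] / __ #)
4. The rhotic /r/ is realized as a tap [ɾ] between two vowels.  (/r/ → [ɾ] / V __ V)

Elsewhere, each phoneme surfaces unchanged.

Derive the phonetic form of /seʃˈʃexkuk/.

/s/ (word-initial): no rule targets it → [s].
/e/ — between /s/ and /ʃ/, in an unstressed syllable — surfaces as [ə] (rule 2).
/ʃ/ stays [ʃ].
/ʃ/ — not in any rule's target class → [ʃ].
/e/ (between /ʃ/ and /x/): rule 2 targets it, but not in an unstressed syllable → unchanged [e].
/x/ (between /e/ and /k/) is unaffected → [x].
/k/ (between /x/ and /u/) fails the environment for rule 1, so it stays [k].
/u/ — between /k/ and /k/, in an unstressed syllable — surfaces as [ə] (rule 2).
/k/ (word-final) fails the environment for rule 1, so it stays [k].

[səʃˈʃexkək]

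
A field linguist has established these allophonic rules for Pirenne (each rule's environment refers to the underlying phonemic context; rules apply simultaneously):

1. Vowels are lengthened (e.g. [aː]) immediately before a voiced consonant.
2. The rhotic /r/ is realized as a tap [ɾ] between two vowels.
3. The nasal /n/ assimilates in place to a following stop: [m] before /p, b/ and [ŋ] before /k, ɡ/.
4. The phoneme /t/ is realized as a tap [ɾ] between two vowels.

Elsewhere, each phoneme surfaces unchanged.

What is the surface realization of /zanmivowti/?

[zaːnmiːvoːwti]

/z/ (word-initial): no rule targets it → [z].
/a/ (between /z/ and /n/): before a voiced consonant, so rule 1 applies → [aː].
/n/ (between /a/ and /m/): rule 3 targets it, but not before a labial or velar stop → unchanged [n].
/m/ (between /n/ and /i/): no rule targets it → [m].
/i/ meets the environment for rule 1 (before a voiced consonant) → [iː].
/v/ stays [v].
/o/ — between /v/ and /w/, before a voiced consonant — surfaces as [oː] (rule 1).
/w/ — not in any rule's target class → [w].
/t/ (between /w/ and /i/) is in the target of rule 4 but the environment (between two vowels) is not met → [t].
/i/ (word-final) is in the target of rule 1 but the environment (before a voiced consonant) is not met → [i].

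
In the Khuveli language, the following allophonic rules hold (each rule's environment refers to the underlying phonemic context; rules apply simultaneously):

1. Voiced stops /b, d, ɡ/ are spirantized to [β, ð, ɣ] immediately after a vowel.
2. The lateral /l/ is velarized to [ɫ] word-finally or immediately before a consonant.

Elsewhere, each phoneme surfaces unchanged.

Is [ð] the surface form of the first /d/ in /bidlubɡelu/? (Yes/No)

/d/ meets the environment for rule 1 (immediately after a vowel) → [ð].
The actual realization is [ð], which matches [ð].

Yes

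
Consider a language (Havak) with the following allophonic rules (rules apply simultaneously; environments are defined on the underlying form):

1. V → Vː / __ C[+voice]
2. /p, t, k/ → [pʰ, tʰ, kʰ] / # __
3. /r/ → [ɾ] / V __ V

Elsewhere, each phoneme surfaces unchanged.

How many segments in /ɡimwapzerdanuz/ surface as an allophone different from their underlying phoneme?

Segments that undergo a rule: /i/ → [iː] (rule 1); /e/ → [eː] (rule 1); /a/ → [aː] (rule 1); /u/ → [uː] (rule 1).
All other segments surface unchanged.

4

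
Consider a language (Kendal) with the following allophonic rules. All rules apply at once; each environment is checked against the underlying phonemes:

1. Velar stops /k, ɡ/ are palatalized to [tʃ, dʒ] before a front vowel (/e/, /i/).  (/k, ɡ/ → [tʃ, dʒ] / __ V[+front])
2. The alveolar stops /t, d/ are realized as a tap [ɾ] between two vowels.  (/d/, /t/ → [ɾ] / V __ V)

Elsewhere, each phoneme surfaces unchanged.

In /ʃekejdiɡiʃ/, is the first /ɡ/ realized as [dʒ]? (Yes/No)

/ɡ/ (between /i/ and /i/): before a front vowel, so rule 1 applies → [dʒ].
The actual realization is [dʒ], which matches [dʒ].

Yes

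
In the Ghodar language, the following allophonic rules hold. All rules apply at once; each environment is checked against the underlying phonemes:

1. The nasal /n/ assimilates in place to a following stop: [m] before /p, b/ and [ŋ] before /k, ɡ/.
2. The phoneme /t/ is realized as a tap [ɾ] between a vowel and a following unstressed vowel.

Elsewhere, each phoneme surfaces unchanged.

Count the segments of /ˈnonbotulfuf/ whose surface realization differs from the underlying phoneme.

2

Segments that undergo a rule: /n/ → [m] (rule 1); /t/ → [ɾ] (rule 2).
All other segments surface unchanged.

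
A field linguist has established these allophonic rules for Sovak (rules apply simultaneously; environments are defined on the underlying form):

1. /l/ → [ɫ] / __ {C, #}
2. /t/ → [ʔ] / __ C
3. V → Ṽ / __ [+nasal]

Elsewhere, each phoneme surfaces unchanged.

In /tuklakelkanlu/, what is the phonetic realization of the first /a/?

[a]

/a/ — between /l/ and /k/; rule 3 does not apply here → [a].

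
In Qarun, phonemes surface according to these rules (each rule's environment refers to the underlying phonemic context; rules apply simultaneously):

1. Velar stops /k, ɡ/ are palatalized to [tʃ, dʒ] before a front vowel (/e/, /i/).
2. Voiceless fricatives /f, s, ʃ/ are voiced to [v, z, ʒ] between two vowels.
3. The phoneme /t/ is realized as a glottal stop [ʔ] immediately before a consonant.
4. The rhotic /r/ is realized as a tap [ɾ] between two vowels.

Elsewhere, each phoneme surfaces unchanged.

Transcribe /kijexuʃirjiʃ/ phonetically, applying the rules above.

[tʃijexuʒirjiʃ]

Rule 1 applies to /k/ (word-initial: before a front vowel) → [tʃ].
/i/ — not in any rule's target class → [i].
/j/ (between /i/ and /e/) is unaffected → [j].
/e/ — not in any rule's target class → [e].
/x/ — not in any rule's target class → [x].
/u/ (between /x/ and /ʃ/): no rule targets it → [u].
/ʃ/ (between /u/ and /i/) occurs between two vowels → [ʒ] by rule 2.
/i/ stays [i].
/r/ — between /i/ and /j/; rule 4 does not apply here → [r].
/j/ — not in any rule's target class → [j].
/i/ (between /j/ and /ʃ/): no rule targets it → [i].
/ʃ/ — word-final; rule 2 does not apply here → [ʃ].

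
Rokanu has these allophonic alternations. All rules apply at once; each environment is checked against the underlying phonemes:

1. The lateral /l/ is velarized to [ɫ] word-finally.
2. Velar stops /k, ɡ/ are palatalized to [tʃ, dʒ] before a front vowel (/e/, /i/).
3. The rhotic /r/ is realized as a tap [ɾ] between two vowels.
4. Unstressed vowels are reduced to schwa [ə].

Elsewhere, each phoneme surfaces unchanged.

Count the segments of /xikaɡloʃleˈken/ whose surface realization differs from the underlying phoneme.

Segments that undergo a rule: /i/ → [ə] (rule 4); /a/ → [ə] (rule 4); /o/ → [ə] (rule 4); /e/ → [ə] (rule 4); /k/ → [tʃ] (rule 2).
All other segments surface unchanged.

5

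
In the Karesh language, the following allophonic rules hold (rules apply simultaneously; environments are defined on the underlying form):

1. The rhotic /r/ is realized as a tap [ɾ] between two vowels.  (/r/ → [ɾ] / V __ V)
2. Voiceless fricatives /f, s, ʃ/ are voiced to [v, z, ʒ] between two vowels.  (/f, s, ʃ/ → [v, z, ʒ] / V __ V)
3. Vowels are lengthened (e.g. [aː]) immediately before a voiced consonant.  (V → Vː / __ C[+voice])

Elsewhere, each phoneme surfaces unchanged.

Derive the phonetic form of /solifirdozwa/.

[soːliviːrdoːzwa]

/s/ (word-initial): rule 2 targets it, but not between two vowels → unchanged [s].
/o/ — between /s/ and /l/, before a voiced consonant — surfaces as [oː] (rule 3).
/i/ (between /l/ and /f/) fails the environment for rule 3, so it stays [i].
/f/ — between /i/ and /i/, between two vowels — surfaces as [v] (rule 2).
/i/ meets the environment for rule 3 (before a voiced consonant) → [iː].
/r/ (between /i/ and /d/) fails the environment for rule 1, so it stays [r].
/o/ (between /d/ and /z/) occurs before a voiced consonant → [oː] by rule 3.
/a/ (word-final) fails the environment for rule 3, so it stays [a].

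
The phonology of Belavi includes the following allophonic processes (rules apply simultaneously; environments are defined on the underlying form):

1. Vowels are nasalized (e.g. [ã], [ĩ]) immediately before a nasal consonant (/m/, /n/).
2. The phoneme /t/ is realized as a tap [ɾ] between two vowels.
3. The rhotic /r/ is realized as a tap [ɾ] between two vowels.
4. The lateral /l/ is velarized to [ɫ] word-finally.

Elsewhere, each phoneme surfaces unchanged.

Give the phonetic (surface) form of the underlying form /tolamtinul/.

[tolãmtĩnuɫ]

/t/ (word-initial) is in the target of rule 2 but the environment (between two vowels) is not met → [t].
/o/ (between /t/ and /l/) is in the target of rule 1 but the environment (before a nasal consonant) is not met → [o].
/l/ — between /o/ and /a/; rule 4 does not apply here → [l].
Rule 1 applies to /a/ (between /l/ and /m/: before a nasal consonant) → [ã].
/t/ — between /m/ and /i/; rule 2 does not apply here → [t].
/i/ meets the environment for rule 1 (before a nasal consonant) → [ĩ].
/u/ (between /n/ and /l/) is in the target of rule 1 but the environment (before a nasal consonant) is not met → [u].
/l/ (word-final): word-finally, so rule 4 applies → [ɫ].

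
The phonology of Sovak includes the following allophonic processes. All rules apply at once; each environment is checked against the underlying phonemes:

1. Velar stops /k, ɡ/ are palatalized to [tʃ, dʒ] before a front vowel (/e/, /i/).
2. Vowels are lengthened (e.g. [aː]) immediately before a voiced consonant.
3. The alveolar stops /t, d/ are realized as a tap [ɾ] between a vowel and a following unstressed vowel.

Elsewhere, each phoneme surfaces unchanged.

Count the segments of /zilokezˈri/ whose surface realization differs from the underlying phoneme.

Segments that undergo a rule: /i/ → [iː] (rule 2); /k/ → [tʃ] (rule 1); /e/ → [eː] (rule 2).
All other segments surface unchanged.

3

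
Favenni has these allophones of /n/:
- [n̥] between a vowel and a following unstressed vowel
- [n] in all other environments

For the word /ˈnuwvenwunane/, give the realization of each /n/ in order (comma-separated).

[n], [n], [n̥], [n̥]

Occurrence 1 (position 1): no conditioning environment matches → elsewhere allophone [n].
Occurrence 2 (position 6): no conditioning environment matches → elsewhere allophone [n].
Occurrence 3 (position 9): between a vowel and a following unstressed vowel → [n̥].
Occurrence 4 (position 11): between a vowel and a following unstressed vowel → [n̥].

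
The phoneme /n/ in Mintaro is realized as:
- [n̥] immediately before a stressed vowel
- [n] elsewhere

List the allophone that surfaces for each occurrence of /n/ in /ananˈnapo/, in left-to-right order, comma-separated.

[n], [n], [n̥]

Occurrence 1 (position 2): no conditioning environment matches → elsewhere allophone [n].
Occurrence 2 (position 4): no conditioning environment matches → elsewhere allophone [n].
Occurrence 3 (position 5): immediately before a stressed vowel → [n̥].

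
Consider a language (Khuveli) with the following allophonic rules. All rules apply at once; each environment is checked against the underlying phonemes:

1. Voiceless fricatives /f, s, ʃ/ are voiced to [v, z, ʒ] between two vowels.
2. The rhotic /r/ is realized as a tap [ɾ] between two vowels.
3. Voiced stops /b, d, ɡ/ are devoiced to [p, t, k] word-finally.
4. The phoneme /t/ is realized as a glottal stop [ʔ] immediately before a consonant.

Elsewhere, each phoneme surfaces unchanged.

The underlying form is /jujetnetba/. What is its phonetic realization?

[jujeʔneʔba]

/j/ stays [j].
/u/ (between /j/ and /j/) is unaffected → [u].
/j/ (between /u/ and /e/) is unaffected → [j].
/e/ (between /j/ and /t/): no rule targets it → [e].
Rule 4 applies to /t/ (between /e/ and /n/: immediately before a consonant) → [ʔ].
/n/ (between /t/ and /e/): no rule targets it → [n].
/e/ (between /n/ and /t/): no rule targets it → [e].
/t/ — between /e/ and /b/, immediately before a consonant — surfaces as [ʔ] (rule 4).
/b/ (between /t/ and /a/) is in the target of rule 3 but the environment (word-finally) is not met → [b].
/a/ stays [a].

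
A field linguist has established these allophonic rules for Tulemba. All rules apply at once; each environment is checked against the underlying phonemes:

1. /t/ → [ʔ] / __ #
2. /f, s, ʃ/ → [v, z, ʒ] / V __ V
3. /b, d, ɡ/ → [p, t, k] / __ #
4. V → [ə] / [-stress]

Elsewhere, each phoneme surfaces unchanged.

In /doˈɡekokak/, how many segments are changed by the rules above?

Segments that undergo a rule: /o/ → [ə] (rule 4); /o/ → [ə] (rule 4); /a/ → [ə] (rule 4).
All other segments surface unchanged.

3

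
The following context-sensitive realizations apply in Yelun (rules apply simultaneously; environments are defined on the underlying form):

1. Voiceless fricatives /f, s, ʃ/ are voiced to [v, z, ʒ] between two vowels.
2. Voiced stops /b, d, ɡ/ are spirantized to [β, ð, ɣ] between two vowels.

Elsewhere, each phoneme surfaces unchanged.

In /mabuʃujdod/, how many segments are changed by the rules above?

Segments that undergo a rule: /b/ → [β] (rule 2); /ʃ/ → [ʒ] (rule 1).
All other segments surface unchanged.

2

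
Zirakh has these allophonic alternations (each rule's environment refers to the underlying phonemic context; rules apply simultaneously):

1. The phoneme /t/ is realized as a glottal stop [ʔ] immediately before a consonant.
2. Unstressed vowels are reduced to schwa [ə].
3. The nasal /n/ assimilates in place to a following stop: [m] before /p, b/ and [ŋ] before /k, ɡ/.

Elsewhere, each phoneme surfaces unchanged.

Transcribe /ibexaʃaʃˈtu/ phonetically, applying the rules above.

[əbəxəʃəʃˈtu]

/i/ (word-initial): in an unstressed syllable, so rule 2 applies → [ə].
/e/ — between /b/ and /x/, in an unstressed syllable — surfaces as [ə] (rule 2).
Rule 2 applies to /a/ (between /x/ and /ʃ/: in an unstressed syllable) → [ə].
/a/ meets the environment for rule 2 (in an unstressed syllable) → [ə].
/t/ (between /ʃ/ and /u/): rule 1 targets it, but not immediately before a consonant → unchanged [t].
/u/ — word-final; rule 2 does not apply here → [u].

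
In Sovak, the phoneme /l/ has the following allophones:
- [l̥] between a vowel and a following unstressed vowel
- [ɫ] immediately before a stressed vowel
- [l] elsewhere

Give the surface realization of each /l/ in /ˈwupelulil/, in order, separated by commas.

[l̥], [l̥], [l]

Occurrence 1 (position 5): between a vowel and a following unstressed vowel → [l̥].
Occurrence 2 (position 7): between a vowel and a following unstressed vowel → [l̥].
Occurrence 3 (position 9): no conditioning environment matches → elsewhere allophone [l].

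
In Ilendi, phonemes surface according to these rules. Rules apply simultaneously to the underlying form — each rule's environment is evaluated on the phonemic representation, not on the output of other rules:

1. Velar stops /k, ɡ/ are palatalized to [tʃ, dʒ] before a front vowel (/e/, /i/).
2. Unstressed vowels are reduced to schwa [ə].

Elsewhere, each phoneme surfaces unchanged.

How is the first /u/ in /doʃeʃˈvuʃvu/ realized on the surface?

[u]

/u/ (between /v/ and /ʃ/): rule 2 targets it, but not in an unstressed syllable → unchanged [u].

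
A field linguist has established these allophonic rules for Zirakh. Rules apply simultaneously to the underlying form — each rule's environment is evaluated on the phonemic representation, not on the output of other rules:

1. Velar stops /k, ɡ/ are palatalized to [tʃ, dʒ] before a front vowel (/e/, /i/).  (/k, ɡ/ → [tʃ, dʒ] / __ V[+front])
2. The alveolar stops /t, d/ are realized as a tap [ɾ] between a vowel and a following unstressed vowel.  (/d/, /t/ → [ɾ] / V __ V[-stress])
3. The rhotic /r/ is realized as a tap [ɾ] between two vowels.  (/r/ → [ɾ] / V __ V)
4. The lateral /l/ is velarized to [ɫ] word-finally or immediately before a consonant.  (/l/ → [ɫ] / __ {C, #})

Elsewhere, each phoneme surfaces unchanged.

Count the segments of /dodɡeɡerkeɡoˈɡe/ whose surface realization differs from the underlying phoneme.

Segments that undergo a rule: /ɡ/ → [dʒ] (rule 1); /ɡ/ → [dʒ] (rule 1); /k/ → [tʃ] (rule 1); /ɡ/ → [dʒ] (rule 1).
All other segments surface unchanged.

4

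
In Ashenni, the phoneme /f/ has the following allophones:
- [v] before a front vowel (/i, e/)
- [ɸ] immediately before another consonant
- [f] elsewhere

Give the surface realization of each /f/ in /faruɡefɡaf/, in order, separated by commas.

Occurrence 1 (position 1): no conditioning environment matches → elsewhere allophone [f].
Occurrence 2 (position 7): immediately before another consonant → [ɸ].
Occurrence 3 (position 10): no conditioning environment matches → elsewhere allophone [f].

[f], [ɸ], [f]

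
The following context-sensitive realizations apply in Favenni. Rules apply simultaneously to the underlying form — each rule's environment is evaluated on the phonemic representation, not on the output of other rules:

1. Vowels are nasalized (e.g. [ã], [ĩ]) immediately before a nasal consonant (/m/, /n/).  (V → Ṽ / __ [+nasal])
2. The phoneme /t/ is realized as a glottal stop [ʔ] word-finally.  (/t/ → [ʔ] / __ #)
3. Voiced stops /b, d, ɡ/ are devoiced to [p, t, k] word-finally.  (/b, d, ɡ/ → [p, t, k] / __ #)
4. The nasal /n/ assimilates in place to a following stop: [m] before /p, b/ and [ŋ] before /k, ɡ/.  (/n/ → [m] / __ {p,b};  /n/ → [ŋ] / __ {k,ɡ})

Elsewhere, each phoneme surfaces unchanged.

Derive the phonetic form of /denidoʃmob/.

/d/ — word-initial; rule 3 does not apply here → [d].
Rule 1 applies to /e/ (between /d/ and /n/: before a nasal consonant) → [ẽ].
/n/ (between /e/ and /i/) fails the environment for rule 4, so it stays [n].
/i/ (between /n/ and /d/) fails the environment for rule 1, so it stays [i].
/d/ (between /i/ and /o/) is in the target of rule 3 but the environment (word-finally) is not met → [d].
/o/ (between /d/ and /ʃ/) is in the target of rule 1 but the environment (before a nasal consonant) is not met → [o].
/o/ — between /m/ and /b/; rule 1 does not apply here → [o].
Rule 3 applies to /b/ (word-final: word-finally) → [p].

[dẽnidoʃmop]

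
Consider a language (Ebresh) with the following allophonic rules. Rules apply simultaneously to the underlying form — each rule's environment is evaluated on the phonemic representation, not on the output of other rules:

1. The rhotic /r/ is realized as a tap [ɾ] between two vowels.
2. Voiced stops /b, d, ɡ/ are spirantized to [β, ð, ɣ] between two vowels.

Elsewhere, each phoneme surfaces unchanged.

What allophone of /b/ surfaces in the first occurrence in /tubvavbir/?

/b/ (between /u/ and /v/): rule 2 targets it, but not between two vowels → unchanged [b].

[b]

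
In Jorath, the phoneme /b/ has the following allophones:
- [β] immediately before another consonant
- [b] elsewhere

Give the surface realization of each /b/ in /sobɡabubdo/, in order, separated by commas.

Occurrence 1 (position 3): immediately before another consonant → [β].
Occurrence 2 (position 6): no conditioning environment matches → elsewhere allophone [b].
Occurrence 3 (position 8): immediately before another consonant → [β].

[β], [b], [β]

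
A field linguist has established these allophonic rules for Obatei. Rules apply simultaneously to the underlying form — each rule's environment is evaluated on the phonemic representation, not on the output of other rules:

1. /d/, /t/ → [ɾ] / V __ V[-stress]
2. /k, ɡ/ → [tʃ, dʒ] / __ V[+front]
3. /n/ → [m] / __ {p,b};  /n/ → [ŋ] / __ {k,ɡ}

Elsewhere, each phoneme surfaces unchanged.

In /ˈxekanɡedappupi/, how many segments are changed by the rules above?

3

Segments that undergo a rule: /n/ → [ŋ] (rule 3); /ɡ/ → [dʒ] (rule 2); /d/ → [ɾ] (rule 1).
All other segments surface unchanged.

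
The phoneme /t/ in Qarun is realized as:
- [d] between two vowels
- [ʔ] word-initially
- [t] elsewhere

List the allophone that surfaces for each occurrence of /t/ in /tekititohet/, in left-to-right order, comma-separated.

[ʔ], [d], [d], [t]

Occurrence 1 (position 1): word-initially → [ʔ].
Occurrence 2 (position 5): between two vowels → [d].
Occurrence 3 (position 7): between two vowels → [d].
Occurrence 4 (position 11): no conditioning environment matches → elsewhere allophone [t].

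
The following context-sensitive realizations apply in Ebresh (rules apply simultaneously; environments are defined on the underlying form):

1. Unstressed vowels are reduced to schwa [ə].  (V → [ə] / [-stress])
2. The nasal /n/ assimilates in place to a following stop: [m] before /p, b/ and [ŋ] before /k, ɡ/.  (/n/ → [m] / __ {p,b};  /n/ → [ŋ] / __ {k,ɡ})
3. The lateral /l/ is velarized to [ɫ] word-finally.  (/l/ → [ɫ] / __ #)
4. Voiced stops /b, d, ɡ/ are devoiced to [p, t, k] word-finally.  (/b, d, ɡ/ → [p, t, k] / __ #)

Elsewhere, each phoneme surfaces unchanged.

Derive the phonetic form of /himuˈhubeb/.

[həməˈhubəp]

/h/ — not in any rule's target class → [h].
/i/ (between /h/ and /m/): in an unstressed syllable, so rule 1 applies → [ə].
/m/ — not in any rule's target class → [m].
/u/ — between /m/ and /h/, in an unstressed syllable — surfaces as [ə] (rule 1).
/h/ (between /u/ and /u/) is unaffected → [h].
/u/ (between /h/ and /b/): rule 1 targets it, but not in an unstressed syllable → unchanged [u].
/b/ (between /u/ and /e/) is in the target of rule 4 but the environment (word-finally) is not met → [b].
/e/ — between /b/ and /b/, in an unstressed syllable — surfaces as [ə] (rule 1).
/b/ (word-final): word-finally, so rule 4 applies → [p].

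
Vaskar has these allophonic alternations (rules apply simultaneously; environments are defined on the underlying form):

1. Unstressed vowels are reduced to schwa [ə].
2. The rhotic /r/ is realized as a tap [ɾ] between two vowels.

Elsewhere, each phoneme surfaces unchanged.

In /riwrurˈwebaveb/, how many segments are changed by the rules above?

4

Segments that undergo a rule: /i/ → [ə] (rule 1); /u/ → [ə] (rule 1); /a/ → [ə] (rule 1); /e/ → [ə] (rule 1).
All other segments surface unchanged.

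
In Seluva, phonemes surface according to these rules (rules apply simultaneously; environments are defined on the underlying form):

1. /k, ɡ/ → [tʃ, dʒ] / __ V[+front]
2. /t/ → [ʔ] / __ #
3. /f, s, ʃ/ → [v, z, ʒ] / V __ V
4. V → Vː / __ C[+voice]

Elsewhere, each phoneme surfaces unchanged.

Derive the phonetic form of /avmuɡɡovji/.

[aːvmuːɡɡoːvji]

/a/ — word-initial, before a voiced consonant — surfaces as [aː] (rule 4).
/u/ (between /m/ and /ɡ/): before a voiced consonant, so rule 4 applies → [uː].
/ɡ/ — between /u/ and /ɡ/; rule 1 does not apply here → [ɡ].
/ɡ/ (between /ɡ/ and /o/): rule 1 targets it, but not before a front vowel → unchanged [ɡ].
/o/ — between /ɡ/ and /v/, before a voiced consonant — surfaces as [oː] (rule 4).
/i/ — word-final; rule 4 does not apply here → [i].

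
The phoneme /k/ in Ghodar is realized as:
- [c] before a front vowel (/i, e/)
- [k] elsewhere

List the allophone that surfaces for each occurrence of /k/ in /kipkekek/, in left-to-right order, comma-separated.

[c], [c], [c], [k]

Occurrence 1 (position 1): before a front vowel → [c].
Occurrence 2 (position 4): before a front vowel → [c].
Occurrence 3 (position 6): before a front vowel → [c].
Occurrence 4 (position 8): no conditioning environment matches → elsewhere allophone [k].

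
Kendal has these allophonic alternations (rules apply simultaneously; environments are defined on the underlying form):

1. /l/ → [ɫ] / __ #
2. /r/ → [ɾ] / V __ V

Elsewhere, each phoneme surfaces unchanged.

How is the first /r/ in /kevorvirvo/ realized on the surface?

/r/ (between /o/ and /v/) fails the environment for rule 2, so it stays [r].

[r]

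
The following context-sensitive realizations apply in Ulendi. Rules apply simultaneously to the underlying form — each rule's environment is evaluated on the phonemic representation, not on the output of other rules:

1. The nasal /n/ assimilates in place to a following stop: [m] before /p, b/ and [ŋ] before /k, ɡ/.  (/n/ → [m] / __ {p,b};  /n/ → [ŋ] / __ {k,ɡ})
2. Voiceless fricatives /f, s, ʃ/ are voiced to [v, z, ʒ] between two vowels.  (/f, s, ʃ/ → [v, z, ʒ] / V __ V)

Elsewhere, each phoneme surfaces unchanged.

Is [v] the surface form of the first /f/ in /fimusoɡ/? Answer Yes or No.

/f/ — word-initial; rule 2 does not apply here → [f].
The actual realization is [f], not [v].

No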